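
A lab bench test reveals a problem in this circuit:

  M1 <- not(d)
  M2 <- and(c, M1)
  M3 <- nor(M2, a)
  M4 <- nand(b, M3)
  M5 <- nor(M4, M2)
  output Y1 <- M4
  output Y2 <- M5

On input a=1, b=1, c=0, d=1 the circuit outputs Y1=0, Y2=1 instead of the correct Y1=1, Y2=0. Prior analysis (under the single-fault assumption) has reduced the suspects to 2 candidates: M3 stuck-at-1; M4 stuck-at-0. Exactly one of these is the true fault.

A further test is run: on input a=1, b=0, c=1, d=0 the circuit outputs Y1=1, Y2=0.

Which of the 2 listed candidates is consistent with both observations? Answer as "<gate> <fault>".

M3 stuck-at-1

Evaluate each candidate on input a=1, b=0, c=1, d=0:
  M3 stuck-at-1: M1=1, M2=1, M3=1 [stuck-at-1], M4=1, M5=0 → Y1=1, Y2=0 — matches
  M4 stuck-at-0: M1=1, M2=1, M3=0, M4=0 [stuck-at-0], M5=0 → Y1=0, Y2=0 — eliminated
Only M3 stuck-at-1 reproduces the observed Y1=1, Y2=0.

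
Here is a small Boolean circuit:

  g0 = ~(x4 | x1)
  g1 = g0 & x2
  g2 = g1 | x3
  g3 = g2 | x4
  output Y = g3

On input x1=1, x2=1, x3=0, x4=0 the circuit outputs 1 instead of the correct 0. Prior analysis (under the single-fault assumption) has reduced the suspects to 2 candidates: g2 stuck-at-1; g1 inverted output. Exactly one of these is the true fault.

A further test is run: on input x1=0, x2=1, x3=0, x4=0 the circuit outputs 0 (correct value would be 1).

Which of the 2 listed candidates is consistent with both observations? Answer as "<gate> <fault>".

Evaluate each candidate on input x1=0, x2=1, x3=0, x4=0:
  g2 stuck-at-1: g0=1, g1=1, g2=1 [stuck-at-1], g3=1 → 1 — eliminated
  g1 inverted output: g0=1, g1=0 [inverted output], g2=0, g3=0 → 0 — matches
Only g1 inverted output reproduces the observed 0.

g1 inverted output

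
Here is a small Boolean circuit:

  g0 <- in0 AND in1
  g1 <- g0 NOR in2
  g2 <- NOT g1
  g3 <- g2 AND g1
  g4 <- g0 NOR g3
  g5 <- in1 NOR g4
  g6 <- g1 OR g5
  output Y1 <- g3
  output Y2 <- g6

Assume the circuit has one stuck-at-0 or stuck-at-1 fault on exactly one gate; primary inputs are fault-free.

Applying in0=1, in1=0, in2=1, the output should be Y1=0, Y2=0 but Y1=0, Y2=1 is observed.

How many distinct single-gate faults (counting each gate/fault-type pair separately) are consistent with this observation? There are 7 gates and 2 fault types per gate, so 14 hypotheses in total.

Fault-free: g0=0, g1=0, g2=1, g3=0, g4=1, g5=0, g6=0 → Y1=0, Y2=0. Observed Y1=0, Y2=1.
  g0 stuck-at-0: output Y1=0, Y2=0 ✗
  g0 stuck-at-1: output Y1=0, Y2=1 ✓
  g1 stuck-at-0: output Y1=0, Y2=0 ✗
  g1 stuck-at-1: output Y1=0, Y2=1 ✓
  g2 stuck-at-0: output Y1=0, Y2=0 ✗
  g2 stuck-at-1: output Y1=0, Y2=0 ✗
  g3 stuck-at-0: output Y1=0, Y2=0 ✗
  g3 stuck-at-1: output Y1=1, Y2=1 ✗
  g4 stuck-at-0: output Y1=0, Y2=1 ✓
  g4 stuck-at-1: output Y1=0, Y2=0 ✗
  g5 stuck-at-0: output Y1=0, Y2=0 ✗
  g5 stuck-at-1: output Y1=0, Y2=1 ✓
  g6 stuck-at-0: output Y1=0, Y2=0 ✗
  g6 stuck-at-1: output Y1=0, Y2=1 ✓
Consistent faults: {g0 stuck-at-1, g1 stuck-at-1, g4 stuck-at-0, g5 stuck-at-1, g6 stuck-at-1} — 5 in all.

5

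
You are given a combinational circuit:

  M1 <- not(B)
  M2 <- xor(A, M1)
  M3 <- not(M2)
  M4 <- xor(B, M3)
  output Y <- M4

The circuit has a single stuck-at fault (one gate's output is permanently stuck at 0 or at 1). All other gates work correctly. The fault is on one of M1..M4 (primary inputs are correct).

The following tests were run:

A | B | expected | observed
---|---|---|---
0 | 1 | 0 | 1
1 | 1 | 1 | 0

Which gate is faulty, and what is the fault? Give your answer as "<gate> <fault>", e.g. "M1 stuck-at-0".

M1 stuck-at-1

Fault-free values for test 1 (A=0, B=1): M1=0, M2=0, M3=1, M4=0, giving Y=0. Observed 1.
Test 1: faults giving observed 1 are {M1 stuck-at-1, M2 stuck-at-1, M3 stuck-at-0, M4 stuck-at-1}.
Test 2 (A=1, B=1): fault-free M1=0, M2=1, M3=0, M4=1 → 1; observed 0. Eliminates M2 stuck-at-1, M3 stuck-at-0, M4 stuck-at-1.
Only M1 stuck-at-1 is consistent with every test.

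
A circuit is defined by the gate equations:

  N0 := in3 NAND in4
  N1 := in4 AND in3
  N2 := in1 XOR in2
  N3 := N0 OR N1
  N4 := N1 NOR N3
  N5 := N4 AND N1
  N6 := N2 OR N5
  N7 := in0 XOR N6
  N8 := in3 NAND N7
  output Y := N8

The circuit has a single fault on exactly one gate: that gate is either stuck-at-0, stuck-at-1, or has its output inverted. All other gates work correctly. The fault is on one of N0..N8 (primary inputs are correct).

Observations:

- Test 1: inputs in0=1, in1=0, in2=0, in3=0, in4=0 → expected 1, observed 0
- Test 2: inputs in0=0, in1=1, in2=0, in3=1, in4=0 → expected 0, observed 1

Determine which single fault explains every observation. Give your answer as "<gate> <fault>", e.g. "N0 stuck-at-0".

Fault-free values for test 1 (in0=1, in1=0, in2=0, in3=0, in4=0): N0=1, N1=0, N2=0, N3=1, N4=0, N5=0, N6=0, N7=1, N8=1, giving Y=1. Observed 0.
Test 1: faults giving observed 0 are {N8 stuck-at-0, N8 inverted output}.
Test 2 (in0=0, in1=1, in2=0, in3=1, in4=0): fault-free N0=1, N1=0, N2=1, N3=1, N4=0, N5=0, N6=1, N7=1, N8=0 → 0; observed 1. Eliminates N8 stuck-at-0.
Only N8 inverted output is consistent with every test.

N8 inverted output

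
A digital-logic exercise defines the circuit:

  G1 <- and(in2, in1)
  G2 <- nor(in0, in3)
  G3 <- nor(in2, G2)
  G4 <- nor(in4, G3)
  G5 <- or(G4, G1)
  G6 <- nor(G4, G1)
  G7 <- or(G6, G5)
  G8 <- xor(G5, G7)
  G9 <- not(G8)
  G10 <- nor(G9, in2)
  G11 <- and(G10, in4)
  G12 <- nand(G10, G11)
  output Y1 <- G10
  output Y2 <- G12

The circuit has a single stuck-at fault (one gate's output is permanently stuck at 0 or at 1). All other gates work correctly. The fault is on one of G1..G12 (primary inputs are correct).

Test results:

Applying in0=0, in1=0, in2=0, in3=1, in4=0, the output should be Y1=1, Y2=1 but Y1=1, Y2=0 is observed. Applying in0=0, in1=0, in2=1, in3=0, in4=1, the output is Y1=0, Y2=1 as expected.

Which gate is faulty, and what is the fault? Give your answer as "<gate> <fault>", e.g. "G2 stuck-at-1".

Fault-free values for test 1 (in0=0, in1=0, in2=0, in3=1, in4=0): G1=0, G2=0, G3=1, G4=0, G5=0, G6=1, G7=1, G8=1, G9=0, G10=1, G11=0, G12=1, giving Y1=1, Y2=1. Observed Y1=1, Y2=0.
Test 1: faults giving observed Y1=1, Y2=0 are {G11 stuck-at-1, G12 stuck-at-0}.
Test 2 (in0=0, in1=0, in2=1, in3=0, in4=1): fault-free G1=0, G2=1, G3=0, G4=0, G5=0, G6=1, G7=1, G8=1, G9=0, G10=0, G11=0, G12=1 → Y1=0, Y2=1; observed Y1=0, Y2=1. Eliminates G12 stuck-at-0.
Only G11 stuck-at-1 is consistent with every test.

G11 stuck-at-1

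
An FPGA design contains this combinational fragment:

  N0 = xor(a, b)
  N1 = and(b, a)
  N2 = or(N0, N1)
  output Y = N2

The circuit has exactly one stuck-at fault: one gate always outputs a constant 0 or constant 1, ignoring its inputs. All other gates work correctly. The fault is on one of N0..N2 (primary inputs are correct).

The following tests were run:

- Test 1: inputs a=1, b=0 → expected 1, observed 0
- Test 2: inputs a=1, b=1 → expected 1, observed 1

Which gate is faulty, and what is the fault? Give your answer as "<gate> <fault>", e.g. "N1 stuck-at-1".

N0 stuck-at-0

Fault-free values for test 1 (a=1, b=0): N0=1, N1=0, N2=1, giving Y=1. Observed 0.
Test 1: faults giving observed 0 are {N0 stuck-at-0, N2 stuck-at-0}.
Test 2 (a=1, b=1): fault-free N0=0, N1=1, N2=1 → 1; observed 1. Eliminates N2 stuck-at-0.
Only N0 stuck-at-0 is consistent with every test.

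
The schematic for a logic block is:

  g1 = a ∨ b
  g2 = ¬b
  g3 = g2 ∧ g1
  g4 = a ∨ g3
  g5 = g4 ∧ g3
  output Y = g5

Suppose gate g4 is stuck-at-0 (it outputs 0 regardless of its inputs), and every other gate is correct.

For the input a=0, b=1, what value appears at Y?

0

Propagate with g4 forced: g1=1, g2=0, g3=0, g4=0 [stuck-at-0], g5=0.
So Y = 0. (Same as the fault-free value — the fault is masked on this input.)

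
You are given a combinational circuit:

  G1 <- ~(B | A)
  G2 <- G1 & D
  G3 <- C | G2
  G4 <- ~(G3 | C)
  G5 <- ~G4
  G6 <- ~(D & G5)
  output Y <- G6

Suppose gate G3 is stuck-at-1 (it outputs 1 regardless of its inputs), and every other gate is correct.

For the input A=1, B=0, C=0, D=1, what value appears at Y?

0

Propagate with G3 forced: G1=0, G2=0, G3=1 [stuck-at-1], G4=0, G5=1, G6=0.
So Y = 0. (Without the fault it would be 1.)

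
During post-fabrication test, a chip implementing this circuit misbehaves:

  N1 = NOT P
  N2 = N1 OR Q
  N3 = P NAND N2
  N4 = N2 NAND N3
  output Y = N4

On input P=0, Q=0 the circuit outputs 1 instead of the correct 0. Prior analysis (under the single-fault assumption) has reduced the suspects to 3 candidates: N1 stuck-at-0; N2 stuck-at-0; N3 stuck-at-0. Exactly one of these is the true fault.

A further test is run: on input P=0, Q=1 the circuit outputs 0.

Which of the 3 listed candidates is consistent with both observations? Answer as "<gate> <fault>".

N1 stuck-at-0

Evaluate each candidate on input P=0, Q=1:
  N1 stuck-at-0: N1=0 [stuck-at-0], N2=1, N3=1, N4=0 → 0 — matches
  N2 stuck-at-0: N1=1, N2=0 [stuck-at-0], N3=1, N4=1 → 1 — eliminated
  N3 stuck-at-0: N1=1, N2=1, N3=0 [stuck-at-0], N4=1 → 1 — eliminated
Only N1 stuck-at-0 reproduces the observed 0.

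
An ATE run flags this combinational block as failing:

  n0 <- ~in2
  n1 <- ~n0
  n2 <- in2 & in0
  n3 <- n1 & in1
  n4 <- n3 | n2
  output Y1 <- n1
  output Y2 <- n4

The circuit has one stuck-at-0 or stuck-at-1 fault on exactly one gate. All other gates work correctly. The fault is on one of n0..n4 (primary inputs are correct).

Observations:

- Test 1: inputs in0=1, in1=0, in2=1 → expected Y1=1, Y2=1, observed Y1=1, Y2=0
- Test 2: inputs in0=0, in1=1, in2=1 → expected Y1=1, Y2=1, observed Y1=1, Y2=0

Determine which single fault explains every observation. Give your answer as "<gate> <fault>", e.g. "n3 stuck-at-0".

n4 stuck-at-0

Fault-free values for test 1 (in0=1, in1=0, in2=1): n0=0, n1=1, n2=1, n3=0, n4=1, giving Y1=1, Y2=1. Observed Y1=1, Y2=0.
Test 1: faults giving observed Y1=1, Y2=0 are {n2 stuck-at-0, n4 stuck-at-0}.
Test 2 (in0=0, in1=1, in2=1): fault-free n0=0, n1=1, n2=0, n3=1, n4=1 → Y1=1, Y2=1; observed Y1=1, Y2=0. Eliminates n2 stuck-at-0.
Only n4 stuck-at-0 is consistent with every test.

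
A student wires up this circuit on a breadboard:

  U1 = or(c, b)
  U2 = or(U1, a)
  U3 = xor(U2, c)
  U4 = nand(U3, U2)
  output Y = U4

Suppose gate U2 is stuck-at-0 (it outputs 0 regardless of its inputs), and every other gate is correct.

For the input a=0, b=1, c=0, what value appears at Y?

Propagate with U2 forced: U1=1, U2=0 [stuck-at-0], U3=0, U4=1.
So Y = 1. (Without the fault it would be 0.)

1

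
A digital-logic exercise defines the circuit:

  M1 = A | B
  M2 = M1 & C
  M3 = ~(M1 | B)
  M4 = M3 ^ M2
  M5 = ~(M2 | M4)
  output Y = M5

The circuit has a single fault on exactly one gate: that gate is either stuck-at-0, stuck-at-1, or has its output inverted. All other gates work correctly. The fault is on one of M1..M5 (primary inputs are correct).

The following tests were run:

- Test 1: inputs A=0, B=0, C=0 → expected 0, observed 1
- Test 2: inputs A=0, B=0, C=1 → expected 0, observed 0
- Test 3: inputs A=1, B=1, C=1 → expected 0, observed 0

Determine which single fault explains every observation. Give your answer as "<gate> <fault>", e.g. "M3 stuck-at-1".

M1 stuck-at-1

Fault-free values for test 1 (A=0, B=0, C=0): M1=0, M2=0, M3=1, M4=1, M5=0, giving Y=0. Observed 1.
Test 1: faults giving observed 1 are {M1 stuck-at-1, M1 inverted output, M3 stuck-at-0, M3 inverted output, M4 stuck-at-0, M4 inverted output, M5 stuck-at-1, M5 inverted output}.
Test 2 (A=0, B=0, C=1): fault-free M1=0, M2=0, M3=1, M4=1, M5=0 → 0; observed 0. Eliminates M3 stuck-at-0, M3 inverted output, M4 stuck-at-0, M4 inverted output, M5 stuck-at-1, M5 inverted output.
Test 3 (A=1, B=1, C=1): fault-free M1=1, M2=1, M3=0, M4=1, M5=0 → 0; observed 0. Eliminates M1 inverted output.
Only M1 stuck-at-1 is consistent with every test.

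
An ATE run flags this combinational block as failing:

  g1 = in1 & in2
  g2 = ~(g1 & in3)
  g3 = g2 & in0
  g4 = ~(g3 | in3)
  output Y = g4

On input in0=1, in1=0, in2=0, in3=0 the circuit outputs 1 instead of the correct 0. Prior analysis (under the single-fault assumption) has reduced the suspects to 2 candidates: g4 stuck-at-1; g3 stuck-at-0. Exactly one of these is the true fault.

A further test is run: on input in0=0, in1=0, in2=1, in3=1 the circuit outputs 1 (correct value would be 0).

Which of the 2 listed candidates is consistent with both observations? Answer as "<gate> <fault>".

Evaluate each candidate on input in0=0, in1=0, in2=1, in3=1:
  g4 stuck-at-1: g1=0, g2=1, g3=0, g4=1 [stuck-at-1] → 1 — matches
  g3 stuck-at-0: g1=0, g2=1, g3=0 [stuck-at-0], g4=0 → 0 — eliminated
Only g4 stuck-at-1 reproduces the observed 1.

g4 stuck-at-1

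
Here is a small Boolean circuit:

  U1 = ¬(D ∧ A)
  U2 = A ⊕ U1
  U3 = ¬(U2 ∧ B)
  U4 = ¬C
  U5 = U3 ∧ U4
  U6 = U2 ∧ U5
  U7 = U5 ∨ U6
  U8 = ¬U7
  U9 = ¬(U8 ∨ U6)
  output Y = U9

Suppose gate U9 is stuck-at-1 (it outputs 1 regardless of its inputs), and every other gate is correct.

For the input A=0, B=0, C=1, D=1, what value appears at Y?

1

Propagate with U9 forced: U1=1, U2=1, U3=1, U4=0, U5=0, U6=0, U7=0, U8=1, U9=1 [stuck-at-1].
So Y = 1. (Without the fault it would be 0.)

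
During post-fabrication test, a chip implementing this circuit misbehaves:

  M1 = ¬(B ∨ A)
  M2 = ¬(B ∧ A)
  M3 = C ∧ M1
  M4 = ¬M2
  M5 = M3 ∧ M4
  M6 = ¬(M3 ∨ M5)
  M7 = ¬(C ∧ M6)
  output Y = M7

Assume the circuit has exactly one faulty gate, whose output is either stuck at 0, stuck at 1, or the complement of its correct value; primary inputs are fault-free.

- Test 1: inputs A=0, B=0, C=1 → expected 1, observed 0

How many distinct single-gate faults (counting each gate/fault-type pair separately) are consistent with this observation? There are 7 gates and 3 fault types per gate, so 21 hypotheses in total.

Fault-free: M1=1, M2=1, M3=1, M4=0, M5=0, M6=0, M7=1 → 1. Observed 0.
  M1: stuck-at-0, inverted output ✓; others ✗
  M2: none of the 3 fault types match ✗
  M3: stuck-at-0, inverted output ✓; others ✗
  M4: none of the 3 fault types match ✗
  M5: none of the 3 fault types match ✗
  M6: stuck-at-1, inverted output ✓; others ✗
  M7: stuck-at-0, inverted output ✓; others ✗
Consistent faults: {M1 stuck-at-0, M1 inverted output, M3 stuck-at-0, M3 inverted output, M6 stuck-at-1, M6 inverted output, M7 stuck-at-0, M7 inverted output} — 8 in all.

8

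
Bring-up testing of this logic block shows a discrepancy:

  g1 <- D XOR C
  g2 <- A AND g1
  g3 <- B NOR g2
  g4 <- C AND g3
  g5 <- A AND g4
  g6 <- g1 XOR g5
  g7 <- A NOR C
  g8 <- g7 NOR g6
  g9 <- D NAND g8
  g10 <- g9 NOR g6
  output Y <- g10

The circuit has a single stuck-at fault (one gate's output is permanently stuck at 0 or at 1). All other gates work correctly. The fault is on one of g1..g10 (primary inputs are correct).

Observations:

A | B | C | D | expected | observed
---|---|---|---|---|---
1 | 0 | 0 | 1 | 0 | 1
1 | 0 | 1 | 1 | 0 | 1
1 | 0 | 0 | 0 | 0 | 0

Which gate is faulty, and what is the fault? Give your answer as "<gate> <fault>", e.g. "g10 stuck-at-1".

g6 stuck-at-0

Fault-free values for test 1 (A=1, B=0, C=0, D=1): g1=1, g2=1, g3=0, g4=0, g5=0, g6=1, g7=0, g8=0, g9=1, g10=0, giving Y=0. Observed 1.
Test 1: faults giving observed 1 are {g1 stuck-at-0, g4 stuck-at-1, g5 stuck-at-1, g6 stuck-at-0, g10 stuck-at-1}.
Test 2 (A=1, B=0, C=1, D=1): fault-free g1=0, g2=0, g3=1, g4=1, g5=1, g6=1, g7=0, g8=0, g9=1, g10=0 → 0; observed 1. Eliminates g1 stuck-at-0, g4 stuck-at-1, g5 stuck-at-1.
Test 3 (A=1, B=0, C=0, D=0): fault-free g1=0, g2=0, g3=1, g4=0, g5=0, g6=0, g7=0, g8=1, g9=1, g10=0 → 0; observed 0. Eliminates g10 stuck-at-1.
Only g6 stuck-at-0 is consistent with every test.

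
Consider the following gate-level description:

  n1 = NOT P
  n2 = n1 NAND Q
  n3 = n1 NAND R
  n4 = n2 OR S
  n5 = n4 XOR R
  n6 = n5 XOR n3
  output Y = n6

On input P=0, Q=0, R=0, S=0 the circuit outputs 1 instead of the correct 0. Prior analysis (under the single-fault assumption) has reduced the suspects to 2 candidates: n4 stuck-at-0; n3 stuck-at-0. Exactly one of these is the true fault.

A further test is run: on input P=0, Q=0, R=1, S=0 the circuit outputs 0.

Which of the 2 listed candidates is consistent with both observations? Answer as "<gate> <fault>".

n3 stuck-at-0

Evaluate each candidate on input P=0, Q=0, R=1, S=0:
  n4 stuck-at-0: n1=1, n2=1, n3=0, n4=0 [stuck-at-0], n5=1, n6=1 → 1 — eliminated
  n3 stuck-at-0: n1=1, n2=1, n3=0 [stuck-at-0], n4=1, n5=0, n6=0 → 0 — matches
Only n3 stuck-at-0 reproduces the observed 0.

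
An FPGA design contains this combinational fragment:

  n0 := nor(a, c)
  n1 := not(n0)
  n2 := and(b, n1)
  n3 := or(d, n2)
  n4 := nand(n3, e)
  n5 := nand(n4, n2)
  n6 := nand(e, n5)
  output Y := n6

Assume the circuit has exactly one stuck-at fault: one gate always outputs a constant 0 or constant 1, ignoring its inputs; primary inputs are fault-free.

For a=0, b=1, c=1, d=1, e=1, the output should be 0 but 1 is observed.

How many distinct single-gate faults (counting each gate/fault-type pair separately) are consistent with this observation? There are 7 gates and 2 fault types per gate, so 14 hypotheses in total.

4

Fault-free: n0=0, n1=1, n2=1, n3=1, n4=0, n5=1, n6=0 → 0. Observed 1.
  n0 stuck-at-0: output 0 ✗
  n0 stuck-at-1: output 0 ✗
  n1 stuck-at-0: output 0 ✗
  n1 stuck-at-1: output 0 ✗
  n2 stuck-at-0: output 0 ✗
  n2 stuck-at-1: output 0 ✗
  n3 stuck-at-0: output 1 ✓
  n3 stuck-at-1: output 0 ✗
  n4 stuck-at-0: output 0 ✗
  n4 stuck-at-1: output 1 ✓
  n5 stuck-at-0: output 1 ✓
  n5 stuck-at-1: output 0 ✗
  n6 stuck-at-0: output 0 ✗
  n6 stuck-at-1: output 1 ✓
Consistent faults: {n3 stuck-at-0, n4 stuck-at-1, n5 stuck-at-0, n6 stuck-at-1} — 4 in all.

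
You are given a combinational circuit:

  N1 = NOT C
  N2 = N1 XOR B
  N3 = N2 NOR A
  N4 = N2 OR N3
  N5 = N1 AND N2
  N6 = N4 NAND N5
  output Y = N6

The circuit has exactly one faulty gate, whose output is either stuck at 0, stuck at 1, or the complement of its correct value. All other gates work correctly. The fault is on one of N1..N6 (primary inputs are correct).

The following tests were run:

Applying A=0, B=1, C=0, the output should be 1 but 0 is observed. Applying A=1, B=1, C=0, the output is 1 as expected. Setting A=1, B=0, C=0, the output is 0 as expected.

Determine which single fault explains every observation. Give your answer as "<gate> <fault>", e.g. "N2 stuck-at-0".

Fault-free values for test 1 (A=0, B=1, C=0): N1=1, N2=0, N3=1, N4=1, N5=0, N6=1, giving Y=1. Observed 0.
Test 1: faults giving observed 0 are {N2 stuck-at-1, N2 inverted output, N5 stuck-at-1, N5 inverted output, N6 stuck-at-0, N6 inverted output}.
Test 2 (A=1, B=1, C=0): fault-free N1=1, N2=0, N3=0, N4=0, N5=0, N6=1 → 1; observed 1. Eliminates N2 stuck-at-1, N2 inverted output, N6 stuck-at-0, N6 inverted output.
Test 3 (A=1, B=0, C=0): fault-free N1=1, N2=1, N3=0, N4=1, N5=1, N6=0 → 0; observed 0. Eliminates N5 inverted output.
Only N5 stuck-at-1 is consistent with every test.

N5 stuck-at-1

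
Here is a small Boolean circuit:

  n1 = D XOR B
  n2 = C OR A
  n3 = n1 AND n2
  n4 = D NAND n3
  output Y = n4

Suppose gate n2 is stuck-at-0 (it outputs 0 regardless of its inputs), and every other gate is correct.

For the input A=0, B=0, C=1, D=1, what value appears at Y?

Propagate with n2 forced: n1=1, n2=0 [stuck-at-0], n3=0, n4=1.
So Y = 1. (Without the fault it would be 0.)

1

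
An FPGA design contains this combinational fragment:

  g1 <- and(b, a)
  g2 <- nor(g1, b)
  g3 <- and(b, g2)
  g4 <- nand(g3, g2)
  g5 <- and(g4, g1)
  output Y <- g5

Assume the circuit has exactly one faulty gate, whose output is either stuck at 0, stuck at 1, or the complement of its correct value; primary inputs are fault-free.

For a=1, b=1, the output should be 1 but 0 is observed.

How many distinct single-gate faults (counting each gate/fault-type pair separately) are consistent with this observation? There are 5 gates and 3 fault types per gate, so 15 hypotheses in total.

8

Fault-free: g1=1, g2=0, g3=0, g4=1, g5=1 → 1. Observed 0.
  g1: stuck-at-0, inverted output ✓; others ✗
  g2: stuck-at-1, inverted output ✓; others ✗
  g3: none of the 3 fault types match ✗
  g4: stuck-at-0, inverted output ✓; others ✗
  g5: stuck-at-0, inverted output ✓; others ✗
Consistent faults: {g1 stuck-at-0, g1 inverted output, g2 stuck-at-1, g2 inverted output, g4 stuck-at-0, g4 inverted output, g5 stuck-at-0, g5 inverted output} — 8 in all.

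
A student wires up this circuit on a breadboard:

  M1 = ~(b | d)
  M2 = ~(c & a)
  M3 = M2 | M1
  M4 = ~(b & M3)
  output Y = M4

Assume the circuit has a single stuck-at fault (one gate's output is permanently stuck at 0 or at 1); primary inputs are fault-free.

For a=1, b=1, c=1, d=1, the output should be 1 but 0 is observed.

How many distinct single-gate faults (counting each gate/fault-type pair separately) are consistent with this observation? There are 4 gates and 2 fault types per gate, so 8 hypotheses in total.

4

Fault-free: M1=0, M2=0, M3=0, M4=1 → 1. Observed 0.
  M1 stuck-at-0: output 1 ✗
  M1 stuck-at-1: output 0 ✓
  M2 stuck-at-0: output 1 ✗
  M2 stuck-at-1: output 0 ✓
  M3 stuck-at-0: output 1 ✗
  M3 stuck-at-1: output 0 ✓
  M4 stuck-at-0: output 0 ✓
  M4 stuck-at-1: output 1 ✗
Consistent faults: {M1 stuck-at-1, M2 stuck-at-1, M3 stuck-at-1, M4 stuck-at-0} — 4 in all.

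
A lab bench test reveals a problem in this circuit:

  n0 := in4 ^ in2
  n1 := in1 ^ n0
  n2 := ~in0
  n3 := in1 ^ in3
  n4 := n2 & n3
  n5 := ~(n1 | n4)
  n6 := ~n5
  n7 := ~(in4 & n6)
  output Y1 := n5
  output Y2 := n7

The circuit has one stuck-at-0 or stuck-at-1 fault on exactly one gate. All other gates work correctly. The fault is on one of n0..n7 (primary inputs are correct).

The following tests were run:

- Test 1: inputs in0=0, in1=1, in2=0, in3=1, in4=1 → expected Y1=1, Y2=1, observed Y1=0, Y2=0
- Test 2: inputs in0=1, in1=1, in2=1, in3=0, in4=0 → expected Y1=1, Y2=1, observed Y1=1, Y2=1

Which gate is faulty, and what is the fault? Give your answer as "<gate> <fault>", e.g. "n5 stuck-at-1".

Fault-free values for test 1 (in0=0, in1=1, in2=0, in3=1, in4=1): n0=1, n1=0, n2=1, n3=0, n4=0, n5=1, n6=0, n7=1, giving Y1=1, Y2=1. Observed Y1=0, Y2=0.
Test 1: faults giving observed Y1=0, Y2=0 are {n0 stuck-at-0, n1 stuck-at-1, n3 stuck-at-1, n4 stuck-at-1, n5 stuck-at-0}.
Test 2 (in0=1, in1=1, in2=1, in3=0, in4=0): fault-free n0=1, n1=0, n2=0, n3=1, n4=0, n5=1, n6=0, n7=1 → Y1=1, Y2=1; observed Y1=1, Y2=1. Eliminates n0 stuck-at-0, n1 stuck-at-1, n4 stuck-at-1, n5 stuck-at-0.
Only n3 stuck-at-1 is consistent with every test.

n3 stuck-at-1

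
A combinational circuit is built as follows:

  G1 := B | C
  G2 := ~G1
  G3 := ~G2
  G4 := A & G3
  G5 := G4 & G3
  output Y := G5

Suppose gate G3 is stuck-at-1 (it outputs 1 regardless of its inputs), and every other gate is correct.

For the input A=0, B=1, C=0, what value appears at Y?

Propagate with G3 forced: G1=1, G2=0, G3=1 [stuck-at-1], G4=0, G5=0.
So Y = 0. (Same as the fault-free value — the fault is masked on this input.)

0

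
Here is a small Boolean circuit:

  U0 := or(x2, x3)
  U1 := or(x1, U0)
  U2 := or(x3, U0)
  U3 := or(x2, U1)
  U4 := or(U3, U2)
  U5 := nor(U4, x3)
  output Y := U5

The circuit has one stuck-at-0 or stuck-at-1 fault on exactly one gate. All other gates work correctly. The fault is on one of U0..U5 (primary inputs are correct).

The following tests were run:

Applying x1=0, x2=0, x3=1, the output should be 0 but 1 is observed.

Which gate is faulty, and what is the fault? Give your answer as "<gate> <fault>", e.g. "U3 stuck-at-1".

Fault-free values for test 1 (x1=0, x2=0, x3=1): U0=1, U1=1, U2=1, U3=1, U4=1, U5=0, giving Y=0. Observed 1.
Test 1: faults giving observed 1 are {U5 stuck-at-1}.
Only U5 stuck-at-1 is consistent with every test.

U5 stuck-at-1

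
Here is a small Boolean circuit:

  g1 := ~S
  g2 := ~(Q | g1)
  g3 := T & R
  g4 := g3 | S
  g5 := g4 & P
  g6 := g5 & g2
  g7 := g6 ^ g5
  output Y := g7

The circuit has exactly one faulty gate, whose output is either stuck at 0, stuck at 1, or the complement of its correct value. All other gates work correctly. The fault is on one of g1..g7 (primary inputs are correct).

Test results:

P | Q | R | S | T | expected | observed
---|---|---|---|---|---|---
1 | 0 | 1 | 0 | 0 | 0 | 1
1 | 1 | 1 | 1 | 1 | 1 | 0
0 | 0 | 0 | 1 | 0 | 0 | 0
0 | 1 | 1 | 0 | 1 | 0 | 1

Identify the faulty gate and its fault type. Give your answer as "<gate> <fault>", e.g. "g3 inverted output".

g5 inverted output

Fault-free values for test 1 (P=1, Q=0, R=1, S=0, T=0): g1=1, g2=0, g3=0, g4=0, g5=0, g6=0, g7=0, giving Y=0. Observed 1.
Test 1: faults giving observed 1 are {g3 stuck-at-1, g3 inverted output, g4 stuck-at-1, g4 inverted output, g5 stuck-at-1, g5 inverted output, g6 stuck-at-1, g6 inverted output, g7 stuck-at-1, g7 inverted output}.
Test 2 (P=1, Q=1, R=1, S=1, T=1): fault-free g1=0, g2=0, g3=1, g4=1, g5=1, g6=0, g7=1 → 1; observed 0. Eliminates g3 stuck-at-1, g3 inverted output, g4 stuck-at-1, g5 stuck-at-1, g7 stuck-at-1.
Test 3 (P=0, Q=0, R=0, S=1, T=0): fault-free g1=0, g2=1, g3=0, g4=1, g5=0, g6=0, g7=0 → 0; observed 0. Eliminates g6 stuck-at-1, g6 inverted output, g7 inverted output.
Test 4 (P=0, Q=1, R=1, S=0, T=1): fault-free g1=1, g2=0, g3=1, g4=1, g5=0, g6=0, g7=0 → 0; observed 1. Eliminates g4 inverted output.
Only g5 inverted output is consistent with every test.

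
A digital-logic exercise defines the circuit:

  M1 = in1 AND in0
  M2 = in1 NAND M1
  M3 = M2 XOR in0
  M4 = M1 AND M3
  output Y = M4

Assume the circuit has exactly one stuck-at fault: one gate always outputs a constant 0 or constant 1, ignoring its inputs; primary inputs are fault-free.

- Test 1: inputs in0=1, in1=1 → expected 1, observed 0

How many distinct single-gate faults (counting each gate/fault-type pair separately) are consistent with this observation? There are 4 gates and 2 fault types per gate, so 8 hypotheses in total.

Fault-free: M1=1, M2=0, M3=1, M4=1 → 1. Observed 0.
  M1 stuck-at-0: output 0 ✓
  M1 stuck-at-1: output 1 ✗
  M2 stuck-at-0: output 1 ✗
  M2 stuck-at-1: output 0 ✓
  M3 stuck-at-0: output 0 ✓
  M3 stuck-at-1: output 1 ✗
  M4 stuck-at-0: output 0 ✓
  M4 stuck-at-1: output 1 ✗
Consistent faults: {M1 stuck-at-0, M2 stuck-at-1, M3 stuck-at-0, M4 stuck-at-0} — 4 in all.

4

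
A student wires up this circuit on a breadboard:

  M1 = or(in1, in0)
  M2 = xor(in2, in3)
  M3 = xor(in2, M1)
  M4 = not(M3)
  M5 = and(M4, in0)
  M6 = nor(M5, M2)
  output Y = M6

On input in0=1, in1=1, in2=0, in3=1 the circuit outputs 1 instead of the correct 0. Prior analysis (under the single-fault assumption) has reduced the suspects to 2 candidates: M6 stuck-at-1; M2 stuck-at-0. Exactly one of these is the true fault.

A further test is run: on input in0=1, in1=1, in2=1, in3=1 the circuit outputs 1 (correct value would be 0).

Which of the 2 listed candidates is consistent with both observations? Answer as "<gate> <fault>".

M6 stuck-at-1

Evaluate each candidate on input in0=1, in1=1, in2=1, in3=1:
  M6 stuck-at-1: M1=1, M2=0, M3=0, M4=1, M5=1, M6=1 [stuck-at-1] → 1 — matches
  M2 stuck-at-0: M1=1, M2=0 [stuck-at-0], M3=0, M4=1, M5=1, M6=0 → 0 — eliminated
Only M6 stuck-at-1 reproduces the observed 1.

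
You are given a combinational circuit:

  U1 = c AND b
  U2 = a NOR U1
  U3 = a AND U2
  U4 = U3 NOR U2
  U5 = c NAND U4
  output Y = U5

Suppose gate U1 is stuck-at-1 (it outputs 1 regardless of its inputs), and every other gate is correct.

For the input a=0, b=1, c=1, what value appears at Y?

Propagate with U1 forced: U1=1 [stuck-at-1], U2=0, U3=0, U4=1, U5=0.
So Y = 0. (Same as the fault-free value — the fault is masked on this input.)

0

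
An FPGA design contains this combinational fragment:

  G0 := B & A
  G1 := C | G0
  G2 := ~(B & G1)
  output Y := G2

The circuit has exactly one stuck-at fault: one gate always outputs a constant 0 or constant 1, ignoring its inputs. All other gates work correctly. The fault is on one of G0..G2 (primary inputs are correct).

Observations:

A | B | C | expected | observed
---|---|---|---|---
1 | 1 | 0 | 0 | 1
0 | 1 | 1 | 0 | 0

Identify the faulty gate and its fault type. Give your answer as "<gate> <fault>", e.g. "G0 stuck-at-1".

G0 stuck-at-0

Fault-free values for test 1 (A=1, B=1, C=0): G0=1, G1=1, G2=0, giving Y=0. Observed 1.
Test 1: faults giving observed 1 are {G0 stuck-at-0, G1 stuck-at-0, G2 stuck-at-1}.
Test 2 (A=0, B=1, C=1): fault-free G0=0, G1=1, G2=0 → 0; observed 0. Eliminates G1 stuck-at-0, G2 stuck-at-1.
Only G0 stuck-at-0 is consistent with every test.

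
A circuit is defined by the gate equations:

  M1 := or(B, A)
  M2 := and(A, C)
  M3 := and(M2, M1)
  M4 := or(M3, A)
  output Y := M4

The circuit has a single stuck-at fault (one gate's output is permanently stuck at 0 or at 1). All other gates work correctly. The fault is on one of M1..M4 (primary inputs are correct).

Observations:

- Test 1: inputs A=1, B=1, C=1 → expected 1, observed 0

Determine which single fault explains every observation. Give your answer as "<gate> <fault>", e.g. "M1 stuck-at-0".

M4 stuck-at-0

Fault-free values for test 1 (A=1, B=1, C=1): M1=1, M2=1, M3=1, M4=1, giving Y=1. Observed 0.
Test 1: faults giving observed 0 are {M4 stuck-at-0}.
Only M4 stuck-at-0 is consistent with every test.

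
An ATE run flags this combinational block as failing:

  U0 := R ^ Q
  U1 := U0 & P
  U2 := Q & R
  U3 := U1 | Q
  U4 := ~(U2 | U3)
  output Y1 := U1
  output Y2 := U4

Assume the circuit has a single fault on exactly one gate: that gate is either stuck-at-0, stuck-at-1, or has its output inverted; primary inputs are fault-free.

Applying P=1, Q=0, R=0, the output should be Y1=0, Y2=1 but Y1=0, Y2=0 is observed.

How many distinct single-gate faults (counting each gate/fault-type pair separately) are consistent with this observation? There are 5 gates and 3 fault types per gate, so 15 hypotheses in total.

Fault-free: U0=0, U1=0, U2=0, U3=0, U4=1 → Y1=0, Y2=1. Observed Y1=0, Y2=0.
  U0: none of the 3 fault types match ✗
  U1: none of the 3 fault types match ✗
  U2: stuck-at-1, inverted output ✓; others ✗
  U3: stuck-at-1, inverted output ✓; others ✗
  U4: stuck-at-0, inverted output ✓; others ✗
Consistent faults: {U2 stuck-at-1, U2 inverted output, U3 stuck-at-1, U3 inverted output, U4 stuck-at-0, U4 inverted output} — 6 in all.

6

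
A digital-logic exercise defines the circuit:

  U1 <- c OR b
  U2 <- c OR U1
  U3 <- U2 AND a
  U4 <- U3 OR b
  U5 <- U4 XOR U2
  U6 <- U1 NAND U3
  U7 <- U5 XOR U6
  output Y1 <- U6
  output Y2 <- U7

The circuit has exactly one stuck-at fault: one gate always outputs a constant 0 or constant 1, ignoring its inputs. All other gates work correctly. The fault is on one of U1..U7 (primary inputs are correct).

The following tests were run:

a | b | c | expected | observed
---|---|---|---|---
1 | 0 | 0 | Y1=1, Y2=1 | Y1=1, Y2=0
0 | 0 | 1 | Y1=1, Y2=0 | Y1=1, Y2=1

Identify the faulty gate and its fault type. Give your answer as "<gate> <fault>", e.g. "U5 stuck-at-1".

U4 stuck-at-1

Fault-free values for test 1 (a=1, b=0, c=0): U1=0, U2=0, U3=0, U4=0, U5=0, U6=1, U7=1, giving Y1=1, Y2=1. Observed Y1=1, Y2=0.
Test 1: faults giving observed Y1=1, Y2=0 are {U3 stuck-at-1, U4 stuck-at-1, U5 stuck-at-1, U7 stuck-at-0}.
Test 2 (a=0, b=0, c=1): fault-free U1=1, U2=1, U3=0, U4=0, U5=1, U6=1, U7=0 → Y1=1, Y2=0; observed Y1=1, Y2=1. Eliminates U3 stuck-at-1, U5 stuck-at-1, U7 stuck-at-0.
Only U4 stuck-at-1 is consistent with every test.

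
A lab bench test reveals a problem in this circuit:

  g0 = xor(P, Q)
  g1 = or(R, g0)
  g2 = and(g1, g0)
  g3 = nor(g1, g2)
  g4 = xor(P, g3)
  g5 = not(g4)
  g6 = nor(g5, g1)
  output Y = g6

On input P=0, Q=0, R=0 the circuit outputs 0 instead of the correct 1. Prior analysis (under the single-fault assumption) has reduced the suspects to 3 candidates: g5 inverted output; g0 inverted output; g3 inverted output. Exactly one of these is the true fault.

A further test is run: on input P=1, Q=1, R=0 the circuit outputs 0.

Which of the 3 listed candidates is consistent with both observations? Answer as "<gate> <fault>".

Evaluate each candidate on input P=1, Q=1, R=0:
  g5 inverted output: g0=0, g1=0, g2=0, g3=1, g4=0, g5=0 [inverted output], g6=1 → 1 — eliminated
  g0 inverted output: g0=1 [inverted output], g1=1, g2=1, g3=0, g4=1, g5=0, g6=0 → 0 — matches
  g3 inverted output: g0=0, g1=0, g2=0, g3=0 [inverted output], g4=1, g5=0, g6=1 → 1 — eliminated
Only g0 inverted output reproduces the observed 0.

g0 inverted output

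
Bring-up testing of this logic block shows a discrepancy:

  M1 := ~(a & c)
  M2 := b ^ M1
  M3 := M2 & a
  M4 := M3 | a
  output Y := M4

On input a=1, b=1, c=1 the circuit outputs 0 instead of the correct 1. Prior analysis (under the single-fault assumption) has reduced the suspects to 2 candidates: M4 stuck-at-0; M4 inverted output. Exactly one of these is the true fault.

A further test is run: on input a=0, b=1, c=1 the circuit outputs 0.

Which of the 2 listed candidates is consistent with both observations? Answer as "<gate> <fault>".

M4 stuck-at-0

Evaluate each candidate on input a=0, b=1, c=1:
  M4 stuck-at-0: M1=1, M2=0, M3=0, M4=0 [stuck-at-0] → 0 — matches
  M4 inverted output: M1=1, M2=0, M3=0, M4=1 [inverted output] → 1 — eliminated
Only M4 stuck-at-0 reproduces the observed 0.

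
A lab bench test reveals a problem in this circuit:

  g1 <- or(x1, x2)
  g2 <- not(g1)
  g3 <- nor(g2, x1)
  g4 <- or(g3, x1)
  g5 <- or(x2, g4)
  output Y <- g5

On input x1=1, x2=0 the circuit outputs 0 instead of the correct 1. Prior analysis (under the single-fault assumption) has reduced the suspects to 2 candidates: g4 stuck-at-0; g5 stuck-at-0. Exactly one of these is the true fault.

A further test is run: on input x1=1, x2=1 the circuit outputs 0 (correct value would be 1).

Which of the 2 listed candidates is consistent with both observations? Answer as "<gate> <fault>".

g5 stuck-at-0

Evaluate each candidate on input x1=1, x2=1:
  g4 stuck-at-0: g1=1, g2=0, g3=0, g4=0 [stuck-at-0], g5=1 → 1 — eliminated
  g5 stuck-at-0: g1=1, g2=0, g3=0, g4=1, g5=0 [stuck-at-0] → 0 — matches
Only g5 stuck-at-0 reproduces the observed 0.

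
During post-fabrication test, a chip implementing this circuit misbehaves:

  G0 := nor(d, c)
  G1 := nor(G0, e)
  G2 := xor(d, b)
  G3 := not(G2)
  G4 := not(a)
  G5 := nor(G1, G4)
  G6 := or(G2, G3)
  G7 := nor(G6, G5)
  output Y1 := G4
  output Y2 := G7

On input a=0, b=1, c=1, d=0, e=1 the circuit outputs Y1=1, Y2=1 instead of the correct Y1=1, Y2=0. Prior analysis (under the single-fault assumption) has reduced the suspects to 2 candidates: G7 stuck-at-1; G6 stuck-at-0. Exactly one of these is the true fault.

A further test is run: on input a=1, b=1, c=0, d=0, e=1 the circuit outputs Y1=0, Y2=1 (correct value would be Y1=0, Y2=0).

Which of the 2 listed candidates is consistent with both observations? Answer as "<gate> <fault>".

G7 stuck-at-1

Evaluate each candidate on input a=1, b=1, c=0, d=0, e=1:
  G7 stuck-at-1: G0=1, G1=0, G2=1, G3=0, G4=0, G5=1, G6=1, G7=1 [stuck-at-1] → Y1=0, Y2=1 — matches
  G6 stuck-at-0: G0=1, G1=0, G2=1, G3=0, G4=0, G5=1, G6=0 [stuck-at-0], G7=0 → Y1=0, Y2=0 — eliminated
Only G7 stuck-at-1 reproduces the observed Y1=0, Y2=1.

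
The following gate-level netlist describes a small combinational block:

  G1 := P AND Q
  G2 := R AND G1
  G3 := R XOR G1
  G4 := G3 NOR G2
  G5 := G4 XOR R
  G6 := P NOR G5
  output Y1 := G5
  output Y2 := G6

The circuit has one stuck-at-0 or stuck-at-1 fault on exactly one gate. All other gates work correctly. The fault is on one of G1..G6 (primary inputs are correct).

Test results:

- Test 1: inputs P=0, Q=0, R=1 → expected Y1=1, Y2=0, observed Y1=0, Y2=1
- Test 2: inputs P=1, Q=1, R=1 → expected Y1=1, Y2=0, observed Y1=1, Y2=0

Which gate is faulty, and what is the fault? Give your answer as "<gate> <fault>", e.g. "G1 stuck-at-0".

Fault-free values for test 1 (P=0, Q=0, R=1): G1=0, G2=0, G3=1, G4=0, G5=1, G6=0, giving Y1=1, Y2=0. Observed Y1=0, Y2=1.
Test 1: faults giving observed Y1=0, Y2=1 are {G3 stuck-at-0, G4 stuck-at-1, G5 stuck-at-0}.
Test 2 (P=1, Q=1, R=1): fault-free G1=1, G2=1, G3=0, G4=0, G5=1, G6=0 → Y1=1, Y2=0; observed Y1=1, Y2=0. Eliminates G4 stuck-at-1, G5 stuck-at-0.
Only G3 stuck-at-0 is consistent with every test.

G3 stuck-at-0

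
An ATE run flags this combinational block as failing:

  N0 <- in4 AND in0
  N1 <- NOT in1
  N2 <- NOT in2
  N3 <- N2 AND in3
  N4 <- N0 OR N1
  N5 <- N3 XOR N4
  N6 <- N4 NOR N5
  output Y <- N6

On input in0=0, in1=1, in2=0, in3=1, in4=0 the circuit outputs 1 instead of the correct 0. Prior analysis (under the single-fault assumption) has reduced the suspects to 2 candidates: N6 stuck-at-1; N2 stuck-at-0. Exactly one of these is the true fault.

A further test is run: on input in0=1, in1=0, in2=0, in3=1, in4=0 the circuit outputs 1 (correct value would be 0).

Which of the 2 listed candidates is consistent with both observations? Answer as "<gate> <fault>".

N6 stuck-at-1

Evaluate each candidate on input in0=1, in1=0, in2=0, in3=1, in4=0:
  N6 stuck-at-1: N0=0, N1=1, N2=1, N3=1, N4=1, N5=0, N6=1 [stuck-at-1] → 1 — matches
  N2 stuck-at-0: N0=0, N1=1, N2=0 [stuck-at-0], N3=0, N4=1, N5=1, N6=0 → 0 — eliminated
Only N6 stuck-at-1 reproduces the observed 1.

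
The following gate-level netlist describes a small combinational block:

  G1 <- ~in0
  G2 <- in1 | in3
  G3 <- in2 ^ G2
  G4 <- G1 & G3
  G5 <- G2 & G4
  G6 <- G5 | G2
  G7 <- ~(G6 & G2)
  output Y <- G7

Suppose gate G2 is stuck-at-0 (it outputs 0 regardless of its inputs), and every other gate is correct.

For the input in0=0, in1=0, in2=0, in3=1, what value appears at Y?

1

Propagate with G2 forced: G1=1, G2=0 [stuck-at-0], G3=0, G4=0, G5=0, G6=0, G7=1.
So Y = 1. (Without the fault it would be 0.)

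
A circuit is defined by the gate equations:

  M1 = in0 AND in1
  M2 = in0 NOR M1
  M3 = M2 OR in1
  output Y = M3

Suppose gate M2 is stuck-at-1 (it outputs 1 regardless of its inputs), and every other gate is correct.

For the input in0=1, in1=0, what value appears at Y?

Propagate with M2 forced: M1=0, M2=1 [stuck-at-1], M3=1.
So Y = 1. (Without the fault it would be 0.)

1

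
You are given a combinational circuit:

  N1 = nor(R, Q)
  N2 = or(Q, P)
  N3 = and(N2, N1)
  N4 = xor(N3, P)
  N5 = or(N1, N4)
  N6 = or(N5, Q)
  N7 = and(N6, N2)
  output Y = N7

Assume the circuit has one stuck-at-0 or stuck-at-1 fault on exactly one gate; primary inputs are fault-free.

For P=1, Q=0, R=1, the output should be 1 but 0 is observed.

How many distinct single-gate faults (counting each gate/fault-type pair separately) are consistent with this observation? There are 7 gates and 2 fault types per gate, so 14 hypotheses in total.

Fault-free: N1=0, N2=1, N3=0, N4=1, N5=1, N6=1, N7=1 → 1. Observed 0.
  N1 stuck-at-0: output 1 ✗
  N1 stuck-at-1: output 1 ✗
  N2 stuck-at-0: output 0 ✓
  N2 stuck-at-1: output 1 ✗
  N3 stuck-at-0: output 1 ✗
  N3 stuck-at-1: output 0 ✓
  N4 stuck-at-0: output 0 ✓
  N4 stuck-at-1: output 1 ✗
  N5 stuck-at-0: output 0 ✓
  N5 stuck-at-1: output 1 ✗
  N6 stuck-at-0: output 0 ✓
  N6 stuck-at-1: output 1 ✗
  N7 stuck-at-0: output 0 ✓
  N7 stuck-at-1: output 1 ✗
Consistent faults: {N2 stuck-at-0, N3 stuck-at-1, N4 stuck-at-0, N5 stuck-at-0, N6 stuck-at-0, N7 stuck-at-0} — 6 in all.

6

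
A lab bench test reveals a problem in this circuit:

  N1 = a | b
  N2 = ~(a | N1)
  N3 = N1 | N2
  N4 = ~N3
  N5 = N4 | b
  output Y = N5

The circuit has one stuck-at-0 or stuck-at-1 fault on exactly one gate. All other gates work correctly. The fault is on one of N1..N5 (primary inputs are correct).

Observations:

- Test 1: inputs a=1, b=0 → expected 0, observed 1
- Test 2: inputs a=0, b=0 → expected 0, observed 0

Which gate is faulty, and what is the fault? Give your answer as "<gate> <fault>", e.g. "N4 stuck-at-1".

N1 stuck-at-0

Fault-free values for test 1 (a=1, b=0): N1=1, N2=0, N3=1, N4=0, N5=0, giving Y=0. Observed 1.
Test 1: faults giving observed 1 are {N1 stuck-at-0, N3 stuck-at-0, N4 stuck-at-1, N5 stuck-at-1}.
Test 2 (a=0, b=0): fault-free N1=0, N2=1, N3=1, N4=0, N5=0 → 0; observed 0. Eliminates N3 stuck-at-0, N4 stuck-at-1, N5 stuck-at-1.
Only N1 stuck-at-0 is consistent with every test.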